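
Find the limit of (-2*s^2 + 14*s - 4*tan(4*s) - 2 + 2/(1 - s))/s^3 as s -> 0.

-250/3

Substitution gives 0/0 (the numerator vanishes to order 3).
Expand each term to order s^3: the coefficient of s^3 in 2·1/(1 - s) is 2 and in -4·tan(4s) is -256/3.
Lower-order terms cancel with the polynomial part, so the numerator is (-250/3)·s^3 + o(s^3), and the limit is (-250/3)/(1) = -250/3.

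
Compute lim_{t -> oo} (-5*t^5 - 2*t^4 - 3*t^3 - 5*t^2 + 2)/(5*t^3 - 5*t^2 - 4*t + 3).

The numerator has higher degree (5 > 3); the quotient behaves like (-5/(5))·t^2 for large |t|.
As t → +∞ this diverges to -∞.

-∞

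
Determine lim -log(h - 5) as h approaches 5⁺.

As h → 5⁺, h - 5 → 0⁺ and ln(h - 5) → −∞.
Multiplying by -1 gives ∞.

∞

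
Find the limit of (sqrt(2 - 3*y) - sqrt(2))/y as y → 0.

Substitution gives 0/0. Multiply numerator and denominator by the conjugate √(2 - 3y) + √2.
The numerator becomes (2 - 3y) − 2 = -3y, so the expression simplifies to -3/(√(2 - 3y) + √2).
Letting y → 0 gives -3/(2√2) = -3*√(2)/4.

-3*√(2)/4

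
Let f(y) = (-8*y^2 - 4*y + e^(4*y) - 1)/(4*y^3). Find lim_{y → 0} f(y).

Direct substitution gives 0/0.
Apply L'Hôpital: lim (-16*y + 4*e^(4*y) - 4)/(12*y^2), still 0/0.
Apply L'Hôpital: lim (16*e^(4*y) - 16)/(24*y), still 0/0.
After 3 applications of L'Hôpital's rule the quotient is (64*e^(4*y))/(24); substituting y = 0 gives 8/3.

8/3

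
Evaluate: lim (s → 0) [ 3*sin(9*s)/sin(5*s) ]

Substitution gives 0/0.
Divide numerator and denominator by s: sin(9s)/s → 9 and sin(5s)/s → 5, so the limit is 3·9/5 = 27/5.

27/5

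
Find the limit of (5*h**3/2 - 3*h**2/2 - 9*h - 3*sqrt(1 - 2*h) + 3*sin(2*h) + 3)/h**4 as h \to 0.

Substitution gives 0/0; apply L'Hôpital's rule 4 times.
After differentiating numerator and denominator 4 times the quotient is (48*sin(2*h) + 45/(1 - 2*h)^(7/2))/(24); at h = 0 this is 15/8.

15/8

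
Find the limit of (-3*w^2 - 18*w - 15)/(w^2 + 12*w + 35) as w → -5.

6

At w = -5 both the top and bottom vanish — a removable singularity. Factoring out (w + 5) from each leaves (-3*w - 3)/(w + 7), which at w = -5 equals 6.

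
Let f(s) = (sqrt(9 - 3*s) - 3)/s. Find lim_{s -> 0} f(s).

-1/2

Substitution gives 0/0. Multiply numerator and denominator by the conjugate √(9 - 3s) + √9.
The numerator becomes (9 - 3s) − 9 = -3s, so the expression simplifies to -3/(√(9 - 3s) + √9).
Letting s → 0 gives -3/(2√9) = -1/2.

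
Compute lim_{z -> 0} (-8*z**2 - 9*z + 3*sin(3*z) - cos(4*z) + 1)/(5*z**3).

-27/10

Substitution gives 0/0; apply L'Hôpital's rule 3 times.
After differentiating numerator and denominator 3 times the quotient is (-64*sin(4*z) - 81*cos(3*z))/(30); at z = 0 this is -27/10.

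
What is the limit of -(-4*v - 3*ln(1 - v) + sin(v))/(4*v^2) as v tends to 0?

-3/8

Substitution gives 0/0; apply L'Hôpital's rule 2 times.
After differentiating numerator and denominator 2 times the quotient is (-sin(v) + 3/(v - 1)^2)/(-8); at v = 0 this is -3/8.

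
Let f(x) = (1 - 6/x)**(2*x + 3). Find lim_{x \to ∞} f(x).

The base → 1 and the exponent → ∞: a 1^∞ form.
Take logarithms: (2x + 3)·ln(1 - 6/x). Since ln(1+u) ~ u for small u, this behaves like (2x)·(-6/x) → -12.
So the limit is e^(-12).

e^(-12)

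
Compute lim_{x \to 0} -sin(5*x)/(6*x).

Substitution gives 0/0.
Write it as (5/(-6))·sin(5x)/(5x); since sin(u)/u → 1, the limit is -5/6.

-5/6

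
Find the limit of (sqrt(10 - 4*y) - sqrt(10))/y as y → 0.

-√(10)/5

Substitution gives 0/0. Multiply numerator and denominator by the conjugate √(10 - 4y) + √10.
The numerator becomes (10 - 4y) − 10 = -4y, so the expression simplifies to -4/(√(10 - 4y) + √10).
Letting y → 0 gives -4/(2√10) = -√(10)/5.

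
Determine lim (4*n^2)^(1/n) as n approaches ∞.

1

Base → ∞ and exponent → 0: an ∞^0 form.
Take logs: (1/n)·ln(4·n^2) = (ln 4 + 2·ln n)/n → 0.
So the limit is e^0 = 1.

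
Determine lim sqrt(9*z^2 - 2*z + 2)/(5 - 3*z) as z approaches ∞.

-1

For large |z|, √(9*z^2 - 2*z + 2) ≈ √9·|z| and the denominator ≈ -3z.
Since z → +∞, |z| = z, giving √9/(-3) = -1.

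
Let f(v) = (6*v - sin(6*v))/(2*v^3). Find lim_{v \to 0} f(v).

18

Direct substitution gives 0/0.
Apply L'Hôpital: lim (6 - 6*cos(6*v))/(6*v^2), still 0/0.
Apply L'Hôpital: lim (36*sin(6*v))/(12*v), still 0/0.
After 3 applications of L'Hôpital's rule the quotient is (216*cos(6*v))/(12); substituting v = 0 gives 18.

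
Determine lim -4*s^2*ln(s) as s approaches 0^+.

This is a 0·(−∞) form. Rewrite as -4·ln(s) / s^(−2) and apply L'Hôpital:
the derivative quotient is -4·(1/s) / (−2·s^(−3)) = (4/2)·s^2 → 0.

0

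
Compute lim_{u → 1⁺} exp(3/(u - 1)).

As u → 1⁺, 3/(u - 1) → +∞, so e^(3/(u - 1)) → ∞.

∞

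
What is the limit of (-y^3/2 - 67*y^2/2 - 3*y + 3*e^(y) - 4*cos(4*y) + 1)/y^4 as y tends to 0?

Substitution gives 0/0; apply L'Hôpital's rule 4 times.
After differentiating numerator and denominator 4 times the quotient is (3*e^(y) - 1024*cos(4*y))/(24); at y = 0 this is -1021/24.

-1021/24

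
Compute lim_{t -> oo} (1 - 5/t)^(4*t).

Let L be the limit and take ln: ln L = lim (4t)·ln(1 - 5/t) = lim (4t)·(-5/t + O(1/t²)) = -20.
Hence L = e^(-20).

e^(-20)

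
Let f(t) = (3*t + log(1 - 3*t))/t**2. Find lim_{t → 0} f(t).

-9/2

Direct substitution gives 0/0.
Apply L'Hôpital: lim (3 - 3/(1 - 3*t))/(2*t), still 0/0.
After 2 applications of L'Hôpital's rule the quotient is (-9/(1 - 3*t)^2)/(2); substituting t = 0 gives -9/2.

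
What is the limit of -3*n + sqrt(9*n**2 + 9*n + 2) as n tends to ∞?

This has the form ∞ − ∞. Multiply and divide by the conjugate √(9*n^2 + 9*n + 2) + 3n.
That gives (9n + 2) / (√(9*n^2 + 9*n + 2) + 3n).
Divide numerator and denominator by n: the limit is 9/(2·3) = 3/2.

3/2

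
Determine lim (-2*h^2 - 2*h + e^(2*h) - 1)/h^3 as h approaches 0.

Direct substitution gives 0/0.
Apply L'Hôpital: lim (-4*h + 2*e^(2*h) - 2)/(3*h^2), still 0/0.
Apply L'Hôpital: lim (4*e^(2*h) - 4)/(6*h), still 0/0.
After 3 applications of L'Hôpital's rule the quotient is (8*e^(2*h))/(6); substituting h = 0 gives 4/3.

4/3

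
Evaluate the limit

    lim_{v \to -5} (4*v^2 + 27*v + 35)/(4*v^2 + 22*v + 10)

13/18

At v = -5 both the top and bottom vanish — a removable singularity. Factoring out (v + 5) from each leaves (4*v + 7)/(4*v + 2), which at v = -5 equals 13/18.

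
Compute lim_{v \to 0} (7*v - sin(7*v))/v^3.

343/6

Direct substitution gives 0/0.
Apply L'Hôpital: lim (7 - 7*cos(7*v))/(3*v^2), still 0/0.
Apply L'Hôpital: lim (49*sin(7*v))/(6*v), still 0/0.
After 3 applications of L'Hôpital's rule the quotient is (343*cos(7*v))/(6); substituting v = 0 gives 343/6.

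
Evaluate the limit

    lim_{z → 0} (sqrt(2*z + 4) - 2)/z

Substitution gives 0/0. Multiply numerator and denominator by the conjugate √(4 + 2z) + √4.
The numerator becomes (4 + 2z) − 4 = 2z, so the expression simplifies to 2/(√(4 + 2z) + √4).
Letting z → 0 gives 2/(2√4) = 1/2.

1/2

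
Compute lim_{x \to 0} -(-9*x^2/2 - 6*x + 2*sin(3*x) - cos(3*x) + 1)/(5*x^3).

Substitution gives 0/0; apply L'Hôpital's rule 3 times.
After differentiating numerator and denominator 3 times the quotient is (-27*sin(3*x) - 54*cos(3*x))/(-30); at x = 0 this is 9/5.

9/5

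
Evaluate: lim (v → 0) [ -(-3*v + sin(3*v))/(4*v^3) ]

9/8

Direct substitution gives 0/0.
Apply L'Hôpital: lim (3*cos(3*v) - 3)/(-12*v^2), still 0/0.
Apply L'Hôpital: lim (-9*sin(3*v))/(-24*v), still 0/0.
After 3 applications of L'Hôpital's rule the quotient is (-27*cos(3*v))/(-24); substituting v = 0 gives 9/8.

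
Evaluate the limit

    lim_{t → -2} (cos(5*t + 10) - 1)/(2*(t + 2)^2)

-25/4

Direct substitution gives 0/0.
Apply L'Hôpital: lim (-5*sin(5*t + 10))/(4*t + 8), still 0/0.
After 2 applications of L'Hôpital's rule the quotient is (-25*cos(5*t + 10))/(4); substituting t = -2 gives -25/4.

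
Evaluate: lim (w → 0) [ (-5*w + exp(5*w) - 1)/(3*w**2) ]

25/6

Direct substitution gives 0/0.
Apply L'Hôpital: lim (5*e^(5*w) - 5)/(6*w), still 0/0.
After 2 applications of L'Hôpital's rule the quotient is (25*e^(5*w))/(6); substituting w = 0 gives 25/6.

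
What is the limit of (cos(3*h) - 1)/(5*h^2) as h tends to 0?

Direct substitution gives 0/0.
Apply L'Hôpital: lim (-3*sin(3*h))/(10*h), still 0/0.
After 2 applications of L'Hôpital's rule the quotient is (-9*cos(3*h))/(10); substituting h = 0 gives -9/10.

-9/10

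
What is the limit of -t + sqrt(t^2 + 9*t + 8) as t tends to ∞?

9/2

An ∞ − ∞ form. Rationalising with the conjugate, the difference becomes (9t + 8) / (√(t^2 + 9*t + 8) + t).
For large t the denominator behaves like 2·t, so the quotient tends to 9/2 = 9/2.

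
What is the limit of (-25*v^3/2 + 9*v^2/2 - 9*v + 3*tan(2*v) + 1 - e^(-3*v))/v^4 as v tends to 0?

-27/8

Substitution gives 0/0 (the numerator vanishes to order 4).
Expand each term to order v^4: the coefficient of v^4 in 3·tan(2v) is 0 and in −e^(-3v) is -27/8.
Lower-order terms cancel with the polynomial part, so the numerator is (-27/8)·v^4 + o(v^4), and the limit is (-27/8)/(1) = -27/8.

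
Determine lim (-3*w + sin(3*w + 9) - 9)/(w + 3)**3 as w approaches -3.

-9/2

Direct substitution gives 0/0.
Apply L'Hôpital: lim (3*cos(3*w + 9) - 3)/(3*(w + 3)^2), still 0/0.
Apply L'Hôpital: lim (-9*sin(3*w + 9))/(6*w + 18), still 0/0.
After 3 applications of L'Hôpital's rule the quotient is (-27*cos(3*w + 9))/(6); substituting w = -3 gives -9/2.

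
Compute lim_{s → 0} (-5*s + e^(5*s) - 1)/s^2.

Direct substitution gives 0/0.
Apply L'Hôpital: lim (5*e^(5*s) - 5)/(2*s), still 0/0.
After 2 applications of L'Hôpital's rule the quotient is (25*e^(5*s))/(2); substituting s = 0 gives 25/2.

25/2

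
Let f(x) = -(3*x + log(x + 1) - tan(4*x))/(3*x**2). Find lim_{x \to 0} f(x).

1/6

Substitution gives 0/0; apply L'Hôpital's rule 2 times.
After differentiating numerator and denominator 2 times the quotient is (-32*tan(4*x)/cos(4*x)^2 - 1/(x + 1)^2)/(-6); at x = 0 this is 1/6.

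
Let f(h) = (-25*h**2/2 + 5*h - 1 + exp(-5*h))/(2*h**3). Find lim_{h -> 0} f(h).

Direct substitution gives 0/0.
Apply L'Hôpital: lim (-25*h + 5 - 5*e^(-5*h))/(6*h^2), still 0/0.
Apply L'Hôpital: lim (-25 + 25*e^(-5*h))/(12*h), still 0/0.
After 3 applications of L'Hôpital's rule the quotient is (-125*e^(-5*h))/(12); substituting h = 0 gives -125/12.

-125/12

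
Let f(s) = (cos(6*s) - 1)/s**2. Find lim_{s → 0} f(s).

-18

Direct substitution gives 0/0.
Apply L'Hôpital: lim (-6*sin(6*s))/(2*s), still 0/0.
After 2 applications of L'Hôpital's rule the quotient is (-36*cos(6*s))/(2); substituting s = 0 gives -18.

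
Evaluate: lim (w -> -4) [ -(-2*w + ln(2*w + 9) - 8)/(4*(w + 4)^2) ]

1/2

Direct substitution gives 0/0.
Apply L'Hôpital: lim (-2 + 2/(2*w + 9))/(-8*w - 32), still 0/0.
After 2 applications of L'Hôpital's rule the quotient is (-4/(2*w + 9)^2)/(-8); substituting w = -4 gives 1/2.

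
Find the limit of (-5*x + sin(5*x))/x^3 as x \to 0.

-125/6

Direct substitution gives 0/0.
Apply L'Hôpital: lim (5*cos(5*x) - 5)/(3*x^2), still 0/0.
Apply L'Hôpital: lim (-25*sin(5*x))/(6*x), still 0/0.
After 3 applications of L'Hôpital's rule the quotient is (-125*cos(5*x))/(6); substituting x = 0 gives -125/6.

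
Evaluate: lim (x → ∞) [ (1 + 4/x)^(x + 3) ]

e^(4)

Let L be the limit and take ln: ln L = lim (x + 3)·ln(1 + 4/x) = lim (x + 3)·(4/x + O(1/x²)) = 4.
Hence L = e^(4).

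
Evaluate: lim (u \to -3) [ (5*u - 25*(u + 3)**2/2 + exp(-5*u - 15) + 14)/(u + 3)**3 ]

Direct substitution gives 0/0.
Apply L'Hôpital: lim (-25*u - 5*e^(-5*u - 15) - 70)/(3*(u + 3)^2), still 0/0.
Apply L'Hôpital: lim (25*e^(-5*u - 15) - 25)/(6*u + 18), still 0/0.
After 3 applications of L'Hôpital's rule the quotient is (-125*e^(-5*u - 15))/(6); substituting u = -3 gives -125/6.

-125/6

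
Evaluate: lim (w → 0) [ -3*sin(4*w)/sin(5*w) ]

-12/5

Substitution gives 0/0.
Divide numerator and denominator by w: sin(4w)/w → 4 and sin(5w)/w → 5, so the limit is -3·4/5 = -12/5.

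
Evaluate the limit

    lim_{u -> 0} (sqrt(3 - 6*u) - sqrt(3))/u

Substitution gives 0/0. Multiply numerator and denominator by the conjugate √(3 - 6u) + √3.
The numerator becomes (3 - 6u) − 3 = -6u, so the expression simplifies to -6/(√(3 - 6u) + √3).
Letting u → 0 gives -6/(2√3) = -√(3).

-√(3)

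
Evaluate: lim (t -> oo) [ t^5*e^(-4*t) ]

0

Write as t^5/e^{4t}, an ∞/∞ form.
Exponential growth dominates any polynomial, so repeated L'Hôpital (or the standard result) gives 0.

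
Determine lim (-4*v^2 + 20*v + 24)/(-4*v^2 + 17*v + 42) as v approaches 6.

28/31

Direct substitution gives 0/0, so factor. Both numerator and denominator have (v - 6) as a factor.
After cancelling, the expression reduces to (-4*v - 4)/(-4*v - 7).
Substituting v = 6 gives 28/31.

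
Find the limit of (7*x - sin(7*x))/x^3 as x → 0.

343/6

Direct substitution gives 0/0.
Apply L'Hôpital: lim (7 - 7*cos(7*x))/(3*x^2), still 0/0.
Apply L'Hôpital: lim (49*sin(7*x))/(6*x), still 0/0.
After 3 applications of L'Hôpital's rule the quotient is (343*cos(7*x))/(6); substituting x = 0 gives 343/6.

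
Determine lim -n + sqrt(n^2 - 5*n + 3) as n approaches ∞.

This has the form ∞ − ∞. Multiply and divide by the conjugate √(n^2 - 5*n + 3) + n.
That gives (-5n + 3) / (√(n^2 - 5*n + 3) + n).
Divide numerator and denominator by n: the limit is -5/(2·1) = -5/2.

-5/2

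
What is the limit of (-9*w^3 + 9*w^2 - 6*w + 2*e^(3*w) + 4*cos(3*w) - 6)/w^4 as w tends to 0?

81/4

Substitution gives 0/0; apply L'Hôpital's rule 4 times.
After differentiating numerator and denominator 4 times the quotient is (162*e^(3*w) + 324*cos(3*w))/(24); at w = 0 this is 81/4.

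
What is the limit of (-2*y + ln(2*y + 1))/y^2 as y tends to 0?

-2

Direct substitution gives 0/0.
Apply L'Hôpital: lim (-2 + 2/(2*y + 1))/(2*y), still 0/0.
After 2 applications of L'Hôpital's rule the quotient is (-4/(2*y + 1)^2)/(2); substituting y = 0 gives -2.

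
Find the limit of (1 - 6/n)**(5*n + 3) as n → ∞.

The base → 1 and the exponent → ∞: a 1^∞ form.
Take logarithms: (5n + 3)·ln(1 - 6/n). Since ln(1+u) ~ u for small u, this behaves like (5n)·(-6/n) → -30.
So the limit is e^(-30).

e^(-30)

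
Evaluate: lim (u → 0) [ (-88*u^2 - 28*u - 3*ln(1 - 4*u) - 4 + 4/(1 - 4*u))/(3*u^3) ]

Substitution gives 0/0; apply L'Hôpital's rule 3 times.
After differentiating numerator and denominator 3 times the quotient is (384*(5 - 4*u)/(4*u - 1)^4)/(18); at u = 0 this is 320/3.

320/3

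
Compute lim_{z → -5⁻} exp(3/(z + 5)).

0

As z → -5⁻, 3/(z + 5) → −∞, so e^(3/(z + 5)) → 0.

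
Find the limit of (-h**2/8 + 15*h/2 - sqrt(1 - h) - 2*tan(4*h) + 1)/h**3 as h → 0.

Substitution gives 0/0 (the numerator vanishes to order 3).
Expand each term to order h^3: the coefficient of h^3 in -2·tan(4h) is -128/3 and in −√(1 - h) is 1/16.
Lower-order terms cancel with the polynomial part, so the numerator is (-2045/48)·h^3 + o(h^3), and the limit is (-2045/48)/(1) = -2045/48.

-2045/48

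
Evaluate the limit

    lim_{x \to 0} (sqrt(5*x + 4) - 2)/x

5/4

Substitution gives 0/0. Multiply numerator and denominator by the conjugate √(4 + 5x) + √4.
The numerator becomes (4 + 5x) − 4 = 5x, so the expression simplifies to 5/(√(4 + 5x) + √4).
Letting x → 0 gives 5/(2√4) = 5/4.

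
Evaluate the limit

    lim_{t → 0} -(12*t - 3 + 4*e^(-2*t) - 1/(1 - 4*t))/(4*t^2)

Substitution gives 0/0; apply L'Hôpital's rule 2 times.
After differentiating numerator and denominator 2 times the quotient is (16*e^(-2*t) + 32/(4*t - 1)^3)/(-8); at t = 0 this is 2.

2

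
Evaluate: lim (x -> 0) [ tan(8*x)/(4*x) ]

Substitution gives 0/0.
Since tan(u)/u → 1 as u → 0, tan(8x)/(8x) → 1 and the limit is 8/4 = 2.

2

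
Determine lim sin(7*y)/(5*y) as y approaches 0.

Substitution gives 0/0.
Write it as (7/5)·sin(7y)/(7y); since sin(u)/u → 1, the limit is 7/5.

7/5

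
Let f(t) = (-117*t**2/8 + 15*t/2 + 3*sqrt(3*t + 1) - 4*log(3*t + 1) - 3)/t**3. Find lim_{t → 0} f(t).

-495/16

Substitution gives 0/0; apply L'Hôpital's rule 3 times.
After differentiating numerator and denominator 3 times the quotient is (-216/(3*t + 1)^3 + 243/(8*(3*t + 1)^(5/2)))/(6); at t = 0 this is -495/16.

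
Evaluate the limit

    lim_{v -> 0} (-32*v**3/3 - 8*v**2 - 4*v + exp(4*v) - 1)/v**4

Direct substitution gives 0/0.
Apply L'Hôpital: lim (-32*v^2 - 16*v + 4*e^(4*v) - 4)/(4*v^3), still 0/0.
Apply L'Hôpital: lim (-64*v + 16*e^(4*v) - 16)/(12*v^2), still 0/0.
Apply L'Hôpital: lim (64*e^(4*v) - 64)/(24*v), still 0/0.
After 4 applications of L'Hôpital's rule the quotient is (256*e^(4*v))/(24); substituting v = 0 gives 32/3.

32/3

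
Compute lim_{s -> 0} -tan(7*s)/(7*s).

-1

Substitution gives 0/0.
Since tan(u)/u → 1 as u → 0, tan(7s)/(7s) → 1 and the limit is 7/(-7) = -1.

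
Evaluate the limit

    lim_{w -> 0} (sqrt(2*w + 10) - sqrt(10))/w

√(10)/10

A 0/0 form; rationalise with √(10 + 2w) + √10. This collapses the numerator to 2w, leaving 2/(√(10 + 2w) + √10) → 2/(2√10) = √(10)/10.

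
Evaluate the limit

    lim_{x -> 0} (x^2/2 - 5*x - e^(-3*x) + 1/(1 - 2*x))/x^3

25/2

Substitution gives 0/0 (the numerator vanishes to order 3).
Expand each term to order x^3: the coefficient of x^3 in 1/(1 - 2x) is 8 and in −e^(-3x) is 9/2.
Lower-order terms cancel with the polynomial part, so the numerator is (25/2)·x^3 + o(x^3), and the limit is (25/2)/(1) = 25/2.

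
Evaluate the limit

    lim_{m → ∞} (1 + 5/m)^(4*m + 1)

The base → 1 and the exponent → ∞: a 1^∞ form.
Take logarithms: (4m + 1)·ln(1 + 5/m). Since ln(1+u) ~ u for small u, this behaves like (4m)·(5/m) → 20.
So the limit is e^(20).

e^(20)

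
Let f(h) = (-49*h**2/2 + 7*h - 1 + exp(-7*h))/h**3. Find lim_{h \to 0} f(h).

-343/6

Direct substitution gives 0/0.
Apply L'Hôpital: lim (-49*h + 7 - 7*e^(-7*h))/(3*h^2), still 0/0.
Apply L'Hôpital: lim (-49 + 49*e^(-7*h))/(6*h), still 0/0.
After 3 applications of L'Hôpital's rule the quotient is (-343*e^(-7*h))/(6); substituting h = 0 gives -343/6.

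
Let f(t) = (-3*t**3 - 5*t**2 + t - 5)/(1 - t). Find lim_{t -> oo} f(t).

The numerator has higher degree (3 > 1); the quotient behaves like (-3/(-1))·t^2 for large |t|.
As t → +∞ this diverges to ∞.

∞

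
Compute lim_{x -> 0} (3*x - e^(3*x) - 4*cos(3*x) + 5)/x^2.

Substitution gives 0/0; apply L'Hôpital's rule 2 times.
After differentiating numerator and denominator 2 times the quotient is (-9*e^(3*x) + 36*cos(3*x))/(2); at x = 0 this is 27/2.

27/2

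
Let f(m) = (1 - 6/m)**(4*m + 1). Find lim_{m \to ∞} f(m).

Write it as [(1 - 6/m)^m]^(4) · (1 - 6/m)^(1). The bracketed term tends to e^(-6) and the second factor to 1, so the limit is e^(-24).

e^(-24)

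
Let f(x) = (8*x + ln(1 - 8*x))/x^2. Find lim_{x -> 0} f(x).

Direct substitution gives 0/0.
Apply L'Hôpital: lim (8 - 8/(1 - 8*x))/(2*x), still 0/0.
After 2 applications of L'Hôpital's rule the quotient is (-64/(1 - 8*x)^2)/(2); substituting x = 0 gives -32.

-32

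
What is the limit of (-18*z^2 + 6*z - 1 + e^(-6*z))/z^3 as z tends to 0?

Direct substitution gives 0/0.
Apply L'Hôpital: lim (-36*z + 6 - 6*e^(-6*z))/(3*z^2), still 0/0.
Apply L'Hôpital: lim (-36 + 36*e^(-6*z))/(6*z), still 0/0.
After 3 applications of L'Hôpital's rule the quotient is (-216*e^(-6*z))/(6); substituting z = 0 gives -36.

-36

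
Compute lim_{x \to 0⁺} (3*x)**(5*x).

Base → 0⁺ and exponent → 0⁺: a 0^0 form.
Take logs: 5x·ln(3x). This is 0·(−∞); rewriting as ln(3x)/(1/(5x)) and applying L'Hôpital gives 0.
Hence the limit is e^0 = 1.

1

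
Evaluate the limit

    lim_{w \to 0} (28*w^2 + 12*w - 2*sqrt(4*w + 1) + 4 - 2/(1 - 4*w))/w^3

Substitution gives 0/0 (the numerator vanishes to order 3).
Expand each term to order w^3: the coefficient of w^3 in -2·√(1 + 4w) is -8 and in -2·1/(1 - 4w) is -128.
Lower-order terms cancel with the polynomial part, so the numerator is (-136)·w^3 + o(w^3), and the limit is (-136)/(1) = -136.

-136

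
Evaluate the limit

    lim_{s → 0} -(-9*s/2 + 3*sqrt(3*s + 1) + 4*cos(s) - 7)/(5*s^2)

43/40

Substitution gives 0/0 (the numerator vanishes to order 2).
Expand each term to order s^2: the coefficient of s^2 in 3·√(1 + 3s) is -27/8 and in 4·cos(s) is -2.
Lower-order terms cancel with the polynomial part, so the numerator is (-43/8)·s^2 + o(s^2), and the limit is (-43/8)/(-5) = 43/40.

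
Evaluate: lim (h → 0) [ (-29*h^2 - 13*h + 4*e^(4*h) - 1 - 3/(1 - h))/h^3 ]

119/3

Substitution gives 0/0 (the numerator vanishes to order 3).
Expand each term to order h^3: the coefficient of h^3 in -3·1/(1 - h) is -3 and in 4·e^(4h) is 128/3.
Lower-order terms cancel with the polynomial part, so the numerator is (119/3)·h^3 + o(h^3), and the limit is (119/3)/(1) = 119/3.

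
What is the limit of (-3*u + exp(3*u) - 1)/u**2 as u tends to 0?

Direct substitution gives 0/0.
Apply L'Hôpital: lim (3*e^(3*u) - 3)/(2*u), still 0/0.
After 2 applications of L'Hôpital's rule the quotient is (9*e^(3*u))/(2); substituting u = 0 gives 9/2.

9/2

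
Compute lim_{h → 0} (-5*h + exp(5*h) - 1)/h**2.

25/2

Direct substitution gives 0/0.
Apply L'Hôpital: lim (5*e^(5*h) - 5)/(2*h), still 0/0.
After 2 applications of L'Hôpital's rule the quotient is (25*e^(5*h))/(2); substituting h = 0 gives 25/2.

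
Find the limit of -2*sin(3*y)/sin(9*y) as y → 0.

-2/3

Substitution gives 0/0.
Divide numerator and denominator by y: sin(3y)/y → 3 and sin(9y)/y → 9, so the limit is -2·3/9 = -2/3.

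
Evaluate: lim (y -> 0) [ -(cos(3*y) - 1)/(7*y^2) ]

9/14

Direct substitution gives 0/0.
Apply L'Hôpital: lim (-3*sin(3*y))/(-14*y), still 0/0.
After 2 applications of L'Hôpital's rule the quotient is (-9*cos(3*y))/(-14); substituting y = 0 gives 9/14.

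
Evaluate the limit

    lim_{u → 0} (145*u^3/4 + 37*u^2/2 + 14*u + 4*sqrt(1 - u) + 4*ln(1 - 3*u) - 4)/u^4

-2597/32

Substitution gives 0/0 (the numerator vanishes to order 4).
Expand each term to order u^4: the coefficient of u^4 in 4·√(1 - u) is -5/32 and in 4·ln(1 - 3u) is -81.
Lower-order terms cancel with the polynomial part, so the numerator is (-2597/32)·u^4 + o(u^4), and the limit is (-2597/32)/(1) = -2597/32.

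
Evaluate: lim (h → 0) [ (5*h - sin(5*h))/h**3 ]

Direct substitution gives 0/0.
Apply L'Hôpital: lim (5 - 5*cos(5*h))/(3*h^2), still 0/0.
Apply L'Hôpital: lim (25*sin(5*h))/(6*h), still 0/0.
After 3 applications of L'Hôpital's rule the quotient is (125*cos(5*h))/(6); substituting h = 0 gives 125/6.

125/6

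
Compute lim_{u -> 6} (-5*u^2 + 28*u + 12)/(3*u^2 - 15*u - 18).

-32/21

Direct substitution gives 0/0, so factor. Both numerator and denominator have (u - 6) as a factor.
After cancelling, the expression reduces to (-5*u - 2)/(3*u + 3).
Substituting u = 6 gives -32/21.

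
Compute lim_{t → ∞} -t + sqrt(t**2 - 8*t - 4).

An ∞ − ∞ form. Rationalising with the conjugate, the difference becomes (-8t - 4) / (√(t^2 - 8*t - 4) + t).
For large t the denominator behaves like 2·t, so the quotient tends to -8/2 = -4.

-4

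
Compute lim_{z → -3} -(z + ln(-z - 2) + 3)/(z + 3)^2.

Direct substitution gives 0/0.
Apply L'Hôpital: lim (1 - 1/(-z - 2))/(-2*z - 6), still 0/0.
After 2 applications of L'Hôpital's rule the quotient is (-1/(-z - 2)^2)/(-2); substituting z = -3 gives 1/2.

1/2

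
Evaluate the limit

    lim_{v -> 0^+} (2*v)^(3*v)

1

Base → 0⁺ and exponent → 0⁺: a 0^0 form.
Take logs: 3v·ln(2v). This is 0·(−∞); rewriting as ln(2v)/(1/(3v)) and applying L'Hôpital gives 0.
Hence the limit is e^0 = 1.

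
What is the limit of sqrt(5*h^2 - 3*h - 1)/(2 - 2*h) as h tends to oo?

-√(5)/2

For large |h|, √(5*h^2 - 3*h - 1) ≈ √5·|h| and the denominator ≈ -2h.
Since h → +∞, |h| = h, giving √5/(-2) = -√(5)/2.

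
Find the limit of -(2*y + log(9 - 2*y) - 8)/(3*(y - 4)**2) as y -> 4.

Direct substitution gives 0/0.
Apply L'Hôpital: lim (2 - 2/(9 - 2*y))/(24 - 6*y), still 0/0.
After 2 applications of L'Hôpital's rule the quotient is (-4/(9 - 2*y)^2)/(-6); substituting y = 4 gives 2/3.

2/3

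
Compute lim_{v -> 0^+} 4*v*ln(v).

This is a 0·(−∞) form. Rewrite as 4·ln(v) / v^(−1) and apply L'Hôpital:
the derivative quotient is 4·(1/v) / (−1·v^(−2)) = (-4/1)·v^1 → 0.

0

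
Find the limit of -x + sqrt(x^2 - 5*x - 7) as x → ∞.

This has the form ∞ − ∞. Multiply and divide by the conjugate √(x^2 - 5*x - 7) + x.
That gives (-5x - 7) / (√(x^2 - 5*x - 7) + x).
Divide numerator and denominator by x: the limit is -5/(2·1) = -5/2.

-5/2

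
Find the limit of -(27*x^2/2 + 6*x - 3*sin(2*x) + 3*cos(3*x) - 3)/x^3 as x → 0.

Substitution gives 0/0 (the numerator vanishes to order 3).
Expand each term to order x^3: the coefficient of x^3 in 3·cos(3x) is 0 and in -3·sin(2x) is 4.
Lower-order terms cancel with the polynomial part, so the numerator is (4)·x^3 + o(x^3), and the limit is (4)/(-1) = -4.

-4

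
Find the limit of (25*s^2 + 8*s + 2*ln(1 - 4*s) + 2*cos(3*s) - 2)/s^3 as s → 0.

-128/3

Substitution gives 0/0; apply L'Hôpital's rule 3 times.
After differentiating numerator and denominator 3 times the quotient is (54*sin(3*s) + 256/(4*s - 1)^3)/(6); at s = 0 this is -128/3.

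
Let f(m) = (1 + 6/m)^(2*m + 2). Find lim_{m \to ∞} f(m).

e^(12)

The base → 1 and the exponent → ∞: a 1^∞ form.
Take logarithms: (2m + 2)·ln(1 + 6/m). Since ln(1+u) ~ u for small u, this behaves like (2m)·(6/m) → 12.
So the limit is e^(12).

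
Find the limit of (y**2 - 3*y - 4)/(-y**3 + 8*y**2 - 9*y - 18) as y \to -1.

5/28

Since y = -1 makes numerator and denominator zero, (y + 1) divides both.
Cancelling it gives (y - 4)/(-y^2 + 9*y - 18); now plug in y = -1 to get 5/28.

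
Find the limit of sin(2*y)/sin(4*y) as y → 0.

1/2

Substitution gives 0/0.
Divide numerator and denominator by y: sin(2y)/y → 2 and sin(4y)/y → 4, so the limit is 1·2/4 = 1/2.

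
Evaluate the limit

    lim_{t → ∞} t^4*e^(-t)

Write as t^4/e^{1t}, an ∞/∞ form.
Exponential growth dominates any polynomial, so repeated L'Hôpital (or the standard result) gives 0.

0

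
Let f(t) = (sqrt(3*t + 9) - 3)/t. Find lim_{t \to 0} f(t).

Substitution gives 0/0. Multiply numerator and denominator by the conjugate √(9 + 3t) + √9.
The numerator becomes (9 + 3t) − 9 = 3t, so the expression simplifies to 3/(√(9 + 3t) + √9).
Letting t → 0 gives 3/(2√9) = 1/2.

1/2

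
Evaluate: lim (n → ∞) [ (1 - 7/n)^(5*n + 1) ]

Let L be the limit and take ln: ln L = lim (5n + 1)·ln(1 - 7/n) = lim (5n + 1)·(-7/n + O(1/n²)) = -35.
Hence L = e^(-35).

e^(-35)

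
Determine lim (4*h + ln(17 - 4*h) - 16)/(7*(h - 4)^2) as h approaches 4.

-8/7

Direct substitution gives 0/0.
Apply L'Hôpital: lim (4 - 4/(17 - 4*h))/(14*h - 56), still 0/0.
After 2 applications of L'Hôpital's rule the quotient is (-16/(17 - 4*h)^2)/(14); substituting h = 4 gives -8/7.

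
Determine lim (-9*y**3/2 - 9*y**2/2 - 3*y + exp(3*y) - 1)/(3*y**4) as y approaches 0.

9/8

Direct substitution gives 0/0.
Apply L'Hôpital: lim (-27*y^2/2 - 9*y + 3*e^(3*y) - 3)/(12*y^3), still 0/0.
Apply L'Hôpital: lim (-27*y + 9*e^(3*y) - 9)/(36*y^2), still 0/0.
Apply L'Hôpital: lim (27*e^(3*y) - 27)/(72*y), still 0/0.
After 4 applications of L'Hôpital's rule the quotient is (81*e^(3*y))/(72); substituting y = 0 gives 9/8.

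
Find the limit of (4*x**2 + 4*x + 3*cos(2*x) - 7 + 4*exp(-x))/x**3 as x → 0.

-2/3

Substitution gives 0/0 (the numerator vanishes to order 3).
Expand each term to order x^3: the coefficient of x^3 in 4·e^(-x) is -2/3 and in 3·cos(2x) is 0.
Lower-order terms cancel with the polynomial part, so the numerator is (-2/3)·x^3 + o(x^3), and the limit is (-2/3)/(1) = -2/3.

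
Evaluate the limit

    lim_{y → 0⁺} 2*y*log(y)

This is a 0·(−∞) form. Rewrite as 2·ln(y) / y^(−1) and apply L'Hôpital:
the derivative quotient is 2·(1/y) / (−1·y^(−2)) = (-2/1)·y^1 → 0.

0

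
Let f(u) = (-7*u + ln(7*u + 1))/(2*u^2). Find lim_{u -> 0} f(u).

-49/4

Direct substitution gives 0/0.
Apply L'Hôpital: lim (-7 + 7/(7*u + 1))/(4*u), still 0/0.
After 2 applications of L'Hôpital's rule the quotient is (-49/(7*u + 1)^2)/(4); substituting u = 0 gives -49/4.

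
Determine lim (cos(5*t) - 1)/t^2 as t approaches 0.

Direct substitution gives 0/0.
Apply L'Hôpital: lim (-5*sin(5*t))/(2*t), still 0/0.
After 2 applications of L'Hôpital's rule the quotient is (-25*cos(5*t))/(2); substituting t = 0 gives -25/2.

-25/2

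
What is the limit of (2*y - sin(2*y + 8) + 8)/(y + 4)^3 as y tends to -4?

Direct substitution gives 0/0.
Apply L'Hôpital: lim (2 - 2*cos(2*y + 8))/(3*(y + 4)^2), still 0/0.
Apply L'Hôpital: lim (4*sin(2*y + 8))/(6*y + 24), still 0/0.
After 3 applications of L'Hôpital's rule the quotient is (8*cos(2*y + 8))/(6); substituting y = -4 gives 4/3.

4/3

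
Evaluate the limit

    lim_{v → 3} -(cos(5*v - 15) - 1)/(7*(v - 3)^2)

Direct substitution gives 0/0.
Apply L'Hôpital: lim (-5*sin(5*v - 15))/(42 - 14*v), still 0/0.
After 2 applications of L'Hôpital's rule the quotient is (-25*cos(5*v - 15))/(-14); substituting v = 3 gives 25/14.

25/14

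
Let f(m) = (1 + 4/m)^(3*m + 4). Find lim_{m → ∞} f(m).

Write it as [(1 + 4/m)^m]^(3) · (1 + 4/m)^(4). The bracketed term tends to e^(4) and the second factor to 1, so the limit is e^(12).

e^(12)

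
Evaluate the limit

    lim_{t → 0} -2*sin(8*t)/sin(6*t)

Substitution gives 0/0.
Divide numerator and denominator by t: sin(8t)/t → 8 and sin(6t)/t → 6, so the limit is -2·8/6 = -8/3.

-8/3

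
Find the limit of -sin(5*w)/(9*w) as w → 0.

-5/9

Substitution gives 0/0.
Write it as (5/(-9))·sin(5w)/(5w); since sin(u)/u → 1, the limit is -5/9.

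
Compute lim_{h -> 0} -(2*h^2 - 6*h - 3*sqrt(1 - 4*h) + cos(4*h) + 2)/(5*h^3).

Substitution gives 0/0; apply L'Hôpital's rule 3 times.
After differentiating numerator and denominator 3 times the quotient is (64*sin(4*h) + 72/(1 - 4*h)^(5/2))/(-30); at h = 0 this is -12/5.

-12/5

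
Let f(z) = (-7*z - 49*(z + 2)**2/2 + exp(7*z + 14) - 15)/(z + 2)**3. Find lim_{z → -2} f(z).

Direct substitution gives 0/0.
Apply L'Hôpital: lim (-49*z + 7*e^(7*z + 14) - 105)/(3*(z + 2)^2), still 0/0.
Apply L'Hôpital: lim (49*e^(7*z + 14) - 49)/(6*z + 12), still 0/0.
After 3 applications of L'Hôpital's rule the quotient is (343*e^(7*z + 14))/(6); substituting z = -2 gives 343/6.

343/6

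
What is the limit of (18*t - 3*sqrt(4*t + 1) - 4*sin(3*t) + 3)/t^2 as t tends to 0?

Substitution gives 0/0; apply L'Hôpital's rule 2 times.
After differentiating numerator and denominator 2 times the quotient is (36*sin(3*t) + 12/(4*t + 1)^(3/2))/(2); at t = 0 this is 6.

6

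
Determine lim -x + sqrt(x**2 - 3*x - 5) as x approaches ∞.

An ∞ − ∞ form. Rationalising with the conjugate, the difference becomes (-3x - 5) / (√(x^2 - 3*x - 5) + x).
For large x the denominator behaves like 2·x, so the quotient tends to -3/2 = -3/2.

-3/2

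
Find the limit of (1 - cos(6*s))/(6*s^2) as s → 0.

3

Substitution gives 0/0.
Use (1 − cos u)/u² → 1/2 with u = 6s: the limit is 6²/(2·6) = 3.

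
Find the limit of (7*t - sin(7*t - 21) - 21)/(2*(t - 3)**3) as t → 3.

Direct substitution gives 0/0.
Apply L'Hôpital: lim (7 - 7*cos(7*t - 21))/(6*(t - 3)^2), still 0/0.
Apply L'Hôpital: lim (49*sin(7*t - 21))/(12*t - 36), still 0/0.
After 3 applications of L'Hôpital's rule the quotient is (343*cos(7*t - 21))/(12); substituting t = 3 gives 343/12.

343/12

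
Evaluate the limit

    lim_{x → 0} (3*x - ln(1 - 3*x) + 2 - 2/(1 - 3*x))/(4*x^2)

-27/8

Substitution gives 0/0 (the numerator vanishes to order 2).
Expand each term to order x^2: the coefficient of x^2 in −ln(1 - 3x) is 9/2 and in -2·1/(1 - 3x) is -18.
Lower-order terms cancel with the polynomial part, so the numerator is (-27/2)·x^2 + o(x^2), and the limit is (-27/2)/(4) = -27/8.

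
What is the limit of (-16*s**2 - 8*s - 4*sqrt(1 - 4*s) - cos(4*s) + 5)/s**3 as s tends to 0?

Substitution gives 0/0; apply L'Hôpital's rule 3 times.
After differentiating numerator and denominator 3 times the quotient is (-64*sin(4*s) + 96/(1 - 4*s)^(5/2))/(6); at s = 0 this is 16.

16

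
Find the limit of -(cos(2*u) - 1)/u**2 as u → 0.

Direct substitution gives 0/0.
Apply L'Hôpital: lim (-2*sin(2*u))/(-2*u), still 0/0.
After 2 applications of L'Hôpital's rule the quotient is (-4*cos(2*u))/(-2); substituting u = 0 gives 2.

2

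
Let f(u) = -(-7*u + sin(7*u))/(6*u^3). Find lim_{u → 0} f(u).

Direct substitution gives 0/0.
Apply L'Hôpital: lim (7*cos(7*u) - 7)/(-18*u^2), still 0/0.
Apply L'Hôpital: lim (-49*sin(7*u))/(-36*u), still 0/0.
After 3 applications of L'Hôpital's rule the quotient is (-343*cos(7*u))/(-36); substituting u = 0 gives 343/36.

343/36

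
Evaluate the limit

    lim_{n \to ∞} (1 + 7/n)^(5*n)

e^(35)

Write it as [(1 + 7/n)^n]^(5) · (1 + 7/n)^(0). The bracketed term tends to e^(7) and the second factor to 1, so the limit is e^(35).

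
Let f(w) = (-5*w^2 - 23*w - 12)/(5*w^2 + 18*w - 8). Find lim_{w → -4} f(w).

Since w = -4 makes numerator and denominator zero, (w + 4) divides both.
Cancelling it gives (-5*w - 3)/(5*w - 2); now plug in w = -4 to get -17/22.

-17/22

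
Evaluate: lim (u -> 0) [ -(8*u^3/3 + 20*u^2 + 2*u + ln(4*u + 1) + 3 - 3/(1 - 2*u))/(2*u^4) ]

Substitution gives 0/0; apply L'Hôpital's rule 4 times.
After differentiating numerator and denominator 4 times the quotient is (-1536/(4*u + 1)^4 + 1152/(2*u - 1)^5)/(-48); at u = 0 this is 56.

56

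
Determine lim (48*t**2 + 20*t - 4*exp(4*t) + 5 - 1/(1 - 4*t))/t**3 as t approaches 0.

Substitution gives 0/0 (the numerator vanishes to order 3).
Expand each term to order t^3: the coefficient of t^3 in −1/(1 - 4t) is -64 and in -4·e^(4t) is -128/3.
Lower-order terms cancel with the polynomial part, so the numerator is (-320/3)·t^3 + o(t^3), and the limit is (-320/3)/(1) = -320/3.

-320/3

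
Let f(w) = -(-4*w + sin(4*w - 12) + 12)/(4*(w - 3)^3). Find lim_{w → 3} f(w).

Direct substitution gives 0/0.
Apply L'Hôpital: lim (4*cos(4*w - 12) - 4)/(-12*(w - 3)^2), still 0/0.
Apply L'Hôpital: lim (-16*sin(4*w - 12))/(72 - 24*w), still 0/0.
After 3 applications of L'Hôpital's rule the quotient is (-64*cos(4*w - 12))/(-24); substituting w = 3 gives 8/3.

8/3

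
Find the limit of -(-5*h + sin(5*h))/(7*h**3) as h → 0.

125/42

Direct substitution gives 0/0.
Apply L'Hôpital: lim (5*cos(5*h) - 5)/(-21*h^2), still 0/0.
Apply L'Hôpital: lim (-25*sin(5*h))/(-42*h), still 0/0.
After 3 applications of L'Hôpital's rule the quotient is (-125*cos(5*h))/(-42); substituting h = 0 gives 125/42.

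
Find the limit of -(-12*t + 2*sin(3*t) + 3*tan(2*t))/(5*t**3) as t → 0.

1/5

Substitution gives 0/0 (the numerator vanishes to order 3).
Expand each term to order t^3: the coefficient of t^3 in 3·tan(2t) is 8 and in 2·sin(3t) is -9.
Lower-order terms cancel with the polynomial part, so the numerator is (-1)·t^3 + o(t^3), and the limit is (-1)/(-5) = 1/5.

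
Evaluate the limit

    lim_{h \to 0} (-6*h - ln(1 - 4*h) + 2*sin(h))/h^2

8

Substitution gives 0/0; apply L'Hôpital's rule 2 times.
After differentiating numerator and denominator 2 times the quotient is (-2*sin(h) + 16/(4*h - 1)^2)/(2); at h = 0 this is 8.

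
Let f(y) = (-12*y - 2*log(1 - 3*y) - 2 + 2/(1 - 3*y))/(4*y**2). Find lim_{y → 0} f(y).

27/4

Substitution gives 0/0 (the numerator vanishes to order 2).
Expand each term to order y^2: the coefficient of y^2 in 2·1/(1 - 3y) is 18 and in -2·ln(1 - 3y) is 9.
Lower-order terms cancel with the polynomial part, so the numerator is (27)·y^2 + o(y^2), and the limit is (27)/(4) = 27/4.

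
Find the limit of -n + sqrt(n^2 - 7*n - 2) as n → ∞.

This has the form ∞ − ∞. Multiply and divide by the conjugate √(n^2 - 7*n - 2) + n.
That gives (-7n - 2) / (√(n^2 - 7*n - 2) + n).
Divide numerator and denominator by n: the limit is -7/(2·1) = -7/2.

-7/2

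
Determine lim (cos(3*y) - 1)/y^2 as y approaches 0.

-9/2

Direct substitution gives 0/0.
Apply L'Hôpital: lim (-3*sin(3*y))/(2*y), still 0/0.
After 2 applications of L'Hôpital's rule the quotient is (-9*cos(3*y))/(2); substituting y = 0 gives -9/2.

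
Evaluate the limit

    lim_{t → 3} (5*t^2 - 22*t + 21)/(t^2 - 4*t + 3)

4

At t = 3 both the top and bottom vanish — a removable singularity. Factoring out (t - 3) from each leaves (5*t - 7)/(t - 1), which at t = 3 equals 4.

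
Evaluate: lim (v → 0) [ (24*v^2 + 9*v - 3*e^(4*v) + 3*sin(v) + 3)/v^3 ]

-65/2

Substitution gives 0/0; apply L'Hôpital's rule 3 times.
After differentiating numerator and denominator 3 times the quotient is (-192*e^(4*v) - 3*cos(v))/(6); at v = 0 this is -65/2.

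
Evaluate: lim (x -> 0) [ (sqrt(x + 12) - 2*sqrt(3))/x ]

A 0/0 form; rationalise with √(12 + x) + √12. This collapses the numerator to x, leaving 1/(√(12 + x) + √12) → 1/(2√12) = √(3)/12.

√(3)/12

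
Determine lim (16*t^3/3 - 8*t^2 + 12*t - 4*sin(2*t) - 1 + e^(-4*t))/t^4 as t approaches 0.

Substitution gives 0/0 (the numerator vanishes to order 4).
Expand each term to order t^4: the coefficient of t^4 in -4·sin(2t) is 0 and in e^(-4t) is 32/3.
Lower-order terms cancel with the polynomial part, so the numerator is (32/3)·t^4 + o(t^4), and the limit is (32/3)/(1) = 32/3.

32/3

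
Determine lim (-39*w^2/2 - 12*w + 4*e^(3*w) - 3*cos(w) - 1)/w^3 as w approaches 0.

18

Substitution gives 0/0; apply L'Hôpital's rule 3 times.
After differentiating numerator and denominator 3 times the quotient is (108*e^(3*w) - 3*sin(w))/(6); at w = 0 this is 18.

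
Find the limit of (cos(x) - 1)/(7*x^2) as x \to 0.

Direct substitution gives 0/0.
Apply L'Hôpital: lim (-sin(x))/(14*x), still 0/0.
After 2 applications of L'Hôpital's rule the quotient is (-cos(x))/(14); substituting x = 0 gives -1/14.

-1/14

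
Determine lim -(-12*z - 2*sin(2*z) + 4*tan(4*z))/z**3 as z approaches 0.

Substitution gives 0/0 (the numerator vanishes to order 3).
Expand each term to order z^3: the coefficient of z^3 in 4·tan(4z) is 256/3 and in -2·sin(2z) is 8/3.
Lower-order terms cancel with the polynomial part, so the numerator is (88)·z^3 + o(z^3), and the limit is (88)/(-1) = -88.

-88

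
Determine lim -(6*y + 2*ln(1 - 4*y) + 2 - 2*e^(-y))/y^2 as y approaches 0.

Substitution gives 0/0; apply L'Hôpital's rule 2 times.
After differentiating numerator and denominator 2 times the quotient is (-2*e^(-y) - 32/(4*y - 1)^2)/(-2); at y = 0 this is 17.

17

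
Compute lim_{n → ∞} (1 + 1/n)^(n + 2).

e

The base → 1 and the exponent → ∞: a 1^∞ form.
Take logarithms: (n + 2)·ln(1 + 1/n). Since ln(1+u) ~ u for small u, this behaves like (n)·(1/n) → 1.
So the limit is e^(1).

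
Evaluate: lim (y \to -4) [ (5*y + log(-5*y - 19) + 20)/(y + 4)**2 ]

Direct substitution gives 0/0.
Apply L'Hôpital: lim (5 - 5/(-5*y - 19))/(2*y + 8), still 0/0.
After 2 applications of L'Hôpital's rule the quotient is (-25/(-5*y - 19)^2)/(2); substituting y = -4 gives -25/2.

-25/2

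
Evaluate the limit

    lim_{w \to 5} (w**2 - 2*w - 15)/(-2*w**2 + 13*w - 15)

Since w = 5 makes numerator and denominator zero, (w - 5) divides both.
Cancelling it gives (w + 3)/(3 - 2*w); now plug in w = 5 to get -8/7.

-8/7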